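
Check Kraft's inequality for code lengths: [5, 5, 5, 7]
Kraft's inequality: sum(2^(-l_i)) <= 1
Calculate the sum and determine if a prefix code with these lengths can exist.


Sum = 2^(-5) + 2^(-5) + 2^(-5) + 2^(-7)
    = 0.03125 + 0.03125 + 0.03125 + 0.0078125
    = 13/128 = 0.1015625
Since 0.1015625 <= 1, Kraft's inequality IS satisfied.
A prefix code with these lengths CAN exist.

Kraft sum = 0.1015625. Satisfied.


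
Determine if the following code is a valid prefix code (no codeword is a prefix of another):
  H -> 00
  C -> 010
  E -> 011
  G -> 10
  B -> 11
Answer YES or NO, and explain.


Checking each pair (does one codeword prefix another?):
  H='00' vs C='010': no prefix
  H='00' vs E='011': no prefix
  H='00' vs G='10': no prefix
  H='00' vs B='11': no prefix
  C='010' vs H='00': no prefix
  C='010' vs E='011': no prefix
  C='010' vs G='10': no prefix
  C='010' vs B='11': no prefix
  E='011' vs H='00': no prefix
  E='011' vs C='010': no prefix
  E='011' vs G='10': no prefix
  E='011' vs B='11': no prefix
  G='10' vs H='00': no prefix
  G='10' vs C='010': no prefix
  G='10' vs E='011': no prefix
  G='10' vs B='11': no prefix
  B='11' vs H='00': no prefix
  B='11' vs C='010': no prefix
  B='11' vs E='011': no prefix
  B='11' vs G='10': no prefix
No violation found over all pairs.

YES -- this is a valid prefix code. No codeword is a prefix of any other codeword.


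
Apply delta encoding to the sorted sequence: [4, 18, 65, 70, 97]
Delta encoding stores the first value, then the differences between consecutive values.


First value: 4
Deltas:
  18 - 4 = 14
  65 - 18 = 47
  70 - 65 = 5
  97 - 70 = 27


Delta encoded: [4, 14, 47, 5, 27]


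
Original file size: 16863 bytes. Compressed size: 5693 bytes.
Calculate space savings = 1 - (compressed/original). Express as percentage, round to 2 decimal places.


ratio = compressed/original = 5693/16863 = 0.337603
savings = 1 - ratio = 1 - 0.337603 = 0.662397
as a percentage: 0.662397 * 100 = 66.24%

Space savings = 1 - 5693/16863 = 66.24%


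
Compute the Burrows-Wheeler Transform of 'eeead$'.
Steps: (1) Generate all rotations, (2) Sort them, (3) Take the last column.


Rotations (sorted):
  0: $eeead -> last char: d
  1: ad$eee -> last char: e
  2: d$eeea -> last char: a
  3: ead$ee -> last char: e
  4: eead$e -> last char: e
  5: eeead$ -> last char: $


BWT = deaee$


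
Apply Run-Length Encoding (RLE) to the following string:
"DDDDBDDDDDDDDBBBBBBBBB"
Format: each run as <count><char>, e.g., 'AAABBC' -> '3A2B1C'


Scanning runs left to right:
  i=0: run of 'D' x 4 -> '4D'
  i=4: run of 'B' x 1 -> '1B'
  i=5: run of 'D' x 8 -> '8D'
  i=13: run of 'B' x 9 -> '9B'

RLE = 4D1B8D9B


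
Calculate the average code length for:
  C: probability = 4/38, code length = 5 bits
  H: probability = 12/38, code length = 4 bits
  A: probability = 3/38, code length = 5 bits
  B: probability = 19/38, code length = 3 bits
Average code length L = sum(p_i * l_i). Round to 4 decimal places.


Weighted contributions p_i * l_i:
  C: (4/38) * 5 = 20/38
  H: (12/38) * 4 = 48/38
  A: (3/38) * 5 = 15/38
  B: (19/38) * 3 = 57/38
Sum = (20 + 48 + 15 + 57)/38 = 140/38

L = 140/38 = 3.6842 bits/symbol


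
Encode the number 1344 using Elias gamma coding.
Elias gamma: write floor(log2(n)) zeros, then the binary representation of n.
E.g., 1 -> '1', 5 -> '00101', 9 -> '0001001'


num_bits = floor(log2(1344)) + 1 = 11
leading_zeros = num_bits - 1 = 10
binary(1344) = 10101000000

Elias gamma(1344) = '0000000000' + '10101000000' = 000000000010101000000 (21 bits)


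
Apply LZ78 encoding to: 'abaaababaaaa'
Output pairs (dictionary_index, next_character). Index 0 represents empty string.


LZ78 encoding steps:
Dictionary: {0: ''}
Step 1: w='' (idx 0), next='a' -> output (0, 'a'), add 'a' as idx 1
Step 2: w='' (idx 0), next='b' -> output (0, 'b'), add 'b' as idx 2
Step 3: w='a' (idx 1), next='a' -> output (1, 'a'), add 'aa' as idx 3
Step 4: w='a' (idx 1), next='b' -> output (1, 'b'), add 'ab' as idx 4
Step 5: w='ab' (idx 4), next='a' -> output (4, 'a'), add 'aba' as idx 5
Step 6: w='aa' (idx 3), next='a' -> output (3, 'a'), add 'aaa' as idx 6


Encoded: [(0, 'a'), (0, 'b'), (1, 'a'), (1, 'b'), (4, 'a'), (3, 'a')]


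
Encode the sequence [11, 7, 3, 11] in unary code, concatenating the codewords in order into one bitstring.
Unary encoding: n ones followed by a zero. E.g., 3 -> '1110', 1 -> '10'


Encode each number as n ones followed by a terminating 0:
  11 -> 111111111110 (12 bits)
  7 -> 11111110 (8 bits)
  3 -> 1110 (4 bits)
  11 -> 111111111110 (12 bits)
Total length = 12 + 8 + 4 + 12 = 36 bits.

Unary([11, 7, 3, 11]) = 111111111110111111101110111111111110 (36 bits)


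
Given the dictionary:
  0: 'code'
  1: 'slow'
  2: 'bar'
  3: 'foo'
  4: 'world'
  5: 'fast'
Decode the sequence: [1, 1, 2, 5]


Look up each index in the dictionary:
  1 -> 'slow'
  1 -> 'slow'
  2 -> 'bar'
  5 -> 'fast'

Decoded: "slow slow bar fast"


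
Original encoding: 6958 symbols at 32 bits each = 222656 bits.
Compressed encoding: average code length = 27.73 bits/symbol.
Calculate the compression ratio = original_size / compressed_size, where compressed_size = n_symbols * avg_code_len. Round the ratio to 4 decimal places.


original_size = n_symbols * orig_bits = 6958 * 32 = 222656 bits
compressed_size = n_symbols * avg_code_len = 6958 * 27.73 = 192945.34 bits
ratio = original_size / compressed_size = 222656 / 192945.34 = 1.154

Compression ratio = 1.154


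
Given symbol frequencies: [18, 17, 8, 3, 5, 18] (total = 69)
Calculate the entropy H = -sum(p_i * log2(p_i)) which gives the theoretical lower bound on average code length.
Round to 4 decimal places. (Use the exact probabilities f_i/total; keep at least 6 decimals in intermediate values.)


Per-symbol terms -p_i * log2(p_i) with p_i = f_i/69:
  p = 18/69 = 0.260870: log2(p) = -1.938599, -p*log2(p) = 0.505722
  p = 17/69 = 0.246377: log2(p) = -2.021062, -p*log2(p) = 0.497943
  p = 8/69 = 0.115942: log2(p) = -3.108524, -p*log2(p) = 0.360409
  p = 3/69 = 0.043478: log2(p) = -4.523562, -p*log2(p) = 0.196677
  p = 5/69 = 0.072464: log2(p) = -3.786596, -p*log2(p) = 0.274391
  p = 18/69 = 0.260870: log2(p) = -1.938599, -p*log2(p) = 0.505722
H = 0.505722 + 0.497943 + 0.360409 + 0.196677 + 0.274391 + 0.505722 = 2.340864

H = 2.3409 bits/symbol


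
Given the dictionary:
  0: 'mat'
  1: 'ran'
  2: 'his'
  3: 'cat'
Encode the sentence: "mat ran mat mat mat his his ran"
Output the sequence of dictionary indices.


Look up each word in the dictionary:
  'mat' -> 0
  'ran' -> 1
  'mat' -> 0
  'mat' -> 0
  'mat' -> 0
  'his' -> 2
  'his' -> 2
  'ran' -> 1

Encoded: [0, 1, 0, 0, 0, 2, 2, 1]


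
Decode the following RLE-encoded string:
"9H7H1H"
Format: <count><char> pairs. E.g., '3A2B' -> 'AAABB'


Expanding each <count><char> pair:
  9H -> 'HHHHHHHHH'
  7H -> 'HHHHHHH'
  1H -> 'H'

Decoded = HHHHHHHHHHHHHHHHH


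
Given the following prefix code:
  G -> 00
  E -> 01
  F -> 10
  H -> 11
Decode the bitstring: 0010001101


Decoding step by step:
Bits 00 -> G
Bits 10 -> F
Bits 00 -> G
Bits 11 -> H
Bits 01 -> E


Decoded message: GFGHE


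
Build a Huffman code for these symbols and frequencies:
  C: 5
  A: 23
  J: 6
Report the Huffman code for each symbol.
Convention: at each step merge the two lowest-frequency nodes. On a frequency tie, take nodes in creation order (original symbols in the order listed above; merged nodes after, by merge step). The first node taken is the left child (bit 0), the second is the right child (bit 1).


Huffman tree construction:
Step 1: Merge C(5) + J(6) = 11
Step 2: Merge (C+J)(11) + A(23) = 34
Read each symbol's code off the tree from the root (left child = 0, right child = 1).

Codes:
  C: 00 (length 2)
  A: 1 (length 1)
  J: 01 (length 2)
Average code length: 45/34 = 1.3235 bits/symbol


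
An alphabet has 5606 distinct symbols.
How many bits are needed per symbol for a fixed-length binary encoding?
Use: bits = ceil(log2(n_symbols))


log2(5606) = 12.4528
Bracket: 2^12 = 4096 < 5606 <= 2^13 = 8192
So ceil(log2(5606)) = 13

bits = ceil(log2(5606)) = ceil(12.4528) = 13 bits


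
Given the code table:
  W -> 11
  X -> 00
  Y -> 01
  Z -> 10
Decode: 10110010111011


Decoding:
10 -> Z
11 -> W
00 -> X
10 -> Z
11 -> W
10 -> Z
11 -> W


Result: ZWXZWZW


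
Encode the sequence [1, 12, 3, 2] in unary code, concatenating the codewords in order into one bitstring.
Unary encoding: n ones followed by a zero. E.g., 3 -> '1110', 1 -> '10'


Encode each number as n ones followed by a terminating 0:
  1 -> 10 (2 bits)
  12 -> 1111111111110 (13 bits)
  3 -> 1110 (4 bits)
  2 -> 110 (3 bits)
Total length = 2 + 13 + 4 + 3 = 22 bits.

Unary([1, 12, 3, 2]) = 1011111111111101110110 (22 bits)


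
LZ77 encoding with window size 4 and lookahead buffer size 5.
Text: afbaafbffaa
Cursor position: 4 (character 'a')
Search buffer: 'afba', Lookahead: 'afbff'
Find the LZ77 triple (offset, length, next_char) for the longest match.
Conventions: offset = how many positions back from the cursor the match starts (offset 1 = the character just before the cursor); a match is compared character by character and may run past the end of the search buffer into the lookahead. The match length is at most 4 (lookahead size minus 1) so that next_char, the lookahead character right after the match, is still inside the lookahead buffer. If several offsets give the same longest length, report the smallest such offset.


Try each offset into the search buffer:
  offset=1 (pos 3, char 'a'): match length 1
  offset=2 (pos 2, char 'b'): match length 0
  offset=3 (pos 1, char 'f'): match length 0
  offset=4 (pos 0, char 'a'): match length 3
Longest match has length 3 at offset 4.
next_char = character at position 4 + 3 = 7 -> 'f'

Best match: offset=4, length=3 (matching 'afb' starting at position 0)
LZ77 triple: (4, 3, 'f')


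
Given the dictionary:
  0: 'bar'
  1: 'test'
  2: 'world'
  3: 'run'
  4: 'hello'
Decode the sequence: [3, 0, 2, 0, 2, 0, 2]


Look up each index in the dictionary:
  3 -> 'run'
  0 -> 'bar'
  2 -> 'world'
  0 -> 'bar'
  2 -> 'world'
  0 -> 'bar'
  2 -> 'world'

Decoded: "run bar world bar world bar world"


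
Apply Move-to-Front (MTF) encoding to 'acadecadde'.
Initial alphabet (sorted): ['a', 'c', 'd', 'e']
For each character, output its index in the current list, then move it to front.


MTF encoding:
'a': index 0 in ['a', 'c', 'd', 'e'] -> ['a', 'c', 'd', 'e']
'c': index 1 in ['a', 'c', 'd', 'e'] -> ['c', 'a', 'd', 'e']
'a': index 1 in ['c', 'a', 'd', 'e'] -> ['a', 'c', 'd', 'e']
'd': index 2 in ['a', 'c', 'd', 'e'] -> ['d', 'a', 'c', 'e']
'e': index 3 in ['d', 'a', 'c', 'e'] -> ['e', 'd', 'a', 'c']
'c': index 3 in ['e', 'd', 'a', 'c'] -> ['c', 'e', 'd', 'a']
'a': index 3 in ['c', 'e', 'd', 'a'] -> ['a', 'c', 'e', 'd']
'd': index 3 in ['a', 'c', 'e', 'd'] -> ['d', 'a', 'c', 'e']
'd': index 0 in ['d', 'a', 'c', 'e'] -> ['d', 'a', 'c', 'e']
'e': index 3 in ['d', 'a', 'c', 'e'] -> ['e', 'd', 'a', 'c']


Output: [0, 1, 1, 2, 3, 3, 3, 3, 0, 3]


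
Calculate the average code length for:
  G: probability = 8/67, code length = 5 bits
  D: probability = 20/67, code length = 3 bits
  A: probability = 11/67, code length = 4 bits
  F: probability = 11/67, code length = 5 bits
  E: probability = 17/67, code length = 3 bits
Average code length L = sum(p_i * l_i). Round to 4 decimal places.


Weighted contributions p_i * l_i:
  G: (8/67) * 5 = 40/67
  D: (20/67) * 3 = 60/67
  A: (11/67) * 4 = 44/67
  F: (11/67) * 5 = 55/67
  E: (17/67) * 3 = 51/67
Sum = (40 + 60 + 44 + 55 + 51)/67 = 250/67

L = 250/67 = 3.7313 bits/symbol


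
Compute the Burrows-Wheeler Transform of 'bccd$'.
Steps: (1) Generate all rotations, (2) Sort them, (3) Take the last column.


Rotations (sorted):
  0: $bccd -> last char: d
  1: bccd$ -> last char: $
  2: ccd$b -> last char: b
  3: cd$bc -> last char: c
  4: d$bcc -> last char: c


BWT = d$bcc


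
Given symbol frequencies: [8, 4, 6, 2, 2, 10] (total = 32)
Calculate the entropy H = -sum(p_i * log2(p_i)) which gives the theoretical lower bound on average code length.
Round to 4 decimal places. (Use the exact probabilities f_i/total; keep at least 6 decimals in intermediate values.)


Per-symbol terms -p_i * log2(p_i) with p_i = f_i/32:
  p = 8/32 = 0.250000: log2(p) = -2.000000, -p*log2(p) = 0.500000
  p = 4/32 = 0.125000: log2(p) = -3.000000, -p*log2(p) = 0.375000
  p = 6/32 = 0.187500: log2(p) = -2.415037, -p*log2(p) = 0.452820
  p = 2/32 = 0.062500: log2(p) = -4.000000, -p*log2(p) = 0.250000
  p = 2/32 = 0.062500: log2(p) = -4.000000, -p*log2(p) = 0.250000
  p = 10/32 = 0.312500: log2(p) = -1.678072, -p*log2(p) = 0.524397
H = 0.500000 + 0.375000 + 0.452820 + 0.250000 + 0.250000 + 0.524397 = 2.352217

H = 2.3522 bits/symbol


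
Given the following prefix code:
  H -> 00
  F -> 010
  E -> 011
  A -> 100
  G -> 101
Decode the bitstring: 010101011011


Decoding step by step:
Bits 010 -> F
Bits 101 -> G
Bits 011 -> E
Bits 011 -> E


Decoded message: FGEE


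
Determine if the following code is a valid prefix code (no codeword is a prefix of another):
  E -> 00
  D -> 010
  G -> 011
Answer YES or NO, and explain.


Checking each pair (does one codeword prefix another?):
  E='00' vs D='010': no prefix
  E='00' vs G='011': no prefix
  D='010' vs E='00': no prefix
  D='010' vs G='011': no prefix
  G='011' vs E='00': no prefix
  G='011' vs D='010': no prefix
No violation found over all pairs.

YES -- this is a valid prefix code. No codeword is a prefix of any other codeword.


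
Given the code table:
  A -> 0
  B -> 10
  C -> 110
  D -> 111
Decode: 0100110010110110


Decoding:
0 -> A
10 -> B
0 -> A
110 -> C
0 -> A
10 -> B
110 -> C
110 -> C


Result: ABACABCC


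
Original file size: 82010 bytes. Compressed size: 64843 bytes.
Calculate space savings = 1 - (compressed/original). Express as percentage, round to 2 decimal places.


ratio = compressed/original = 64843/82010 = 0.790672
savings = 1 - ratio = 1 - 0.790672 = 0.209328
as a percentage: 0.209328 * 100 = 20.93%

Space savings = 1 - 64843/82010 = 20.93%


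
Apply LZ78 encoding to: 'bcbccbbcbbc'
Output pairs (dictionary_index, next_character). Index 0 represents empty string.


LZ78 encoding steps:
Dictionary: {0: ''}
Step 1: w='' (idx 0), next='b' -> output (0, 'b'), add 'b' as idx 1
Step 2: w='' (idx 0), next='c' -> output (0, 'c'), add 'c' as idx 2
Step 3: w='b' (idx 1), next='c' -> output (1, 'c'), add 'bc' as idx 3
Step 4: w='c' (idx 2), next='b' -> output (2, 'b'), add 'cb' as idx 4
Step 5: w='bc' (idx 3), next='b' -> output (3, 'b'), add 'bcb' as idx 5
Step 6: w='bc' (idx 3), end of input -> output (3, '')


Encoded: [(0, 'b'), (0, 'c'), (1, 'c'), (2, 'b'), (3, 'b'), (3, '')]


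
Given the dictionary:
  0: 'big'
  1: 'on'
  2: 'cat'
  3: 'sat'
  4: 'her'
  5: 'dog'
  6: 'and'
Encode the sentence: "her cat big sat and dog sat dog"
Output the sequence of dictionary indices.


Look up each word in the dictionary:
  'her' -> 4
  'cat' -> 2
  'big' -> 0
  'sat' -> 3
  'and' -> 6
  'dog' -> 5
  'sat' -> 3
  'dog' -> 5

Encoded: [4, 2, 0, 3, 6, 5, 3, 5]


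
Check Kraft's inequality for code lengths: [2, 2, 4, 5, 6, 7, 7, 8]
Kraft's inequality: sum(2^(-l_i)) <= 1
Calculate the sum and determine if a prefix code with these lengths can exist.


Sum = 2^(-2) + 2^(-2) + 2^(-4) + 2^(-5) + 2^(-6) + 2^(-7) + 2^(-7) + 2^(-8)
    = 0.25 + 0.25 + 0.0625 + 0.03125 + 0.015625 + 0.0078125 + 0.0078125 + 0.00390625
    = 161/256 = 0.62890625
Since 0.62890625 <= 1, Kraft's inequality IS satisfied.
A prefix code with these lengths CAN exist.

Kraft sum = 0.62890625. Satisfied.


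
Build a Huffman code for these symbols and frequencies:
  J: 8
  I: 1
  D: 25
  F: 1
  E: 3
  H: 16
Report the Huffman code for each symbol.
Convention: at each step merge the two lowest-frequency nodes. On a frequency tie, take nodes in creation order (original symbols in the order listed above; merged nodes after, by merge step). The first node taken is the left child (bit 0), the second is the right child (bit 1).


Huffman tree construction:
Step 1: Merge I(1) + F(1) = 2
Step 2: Merge (I+F)(2) + E(3) = 5
Step 3: Merge ((I+F)+E)(5) + J(8) = 13
Step 4: Merge (((I+F)+E)+J)(13) + H(16) = 29
Step 5: Merge D(25) + ((((I+F)+E)+J)+H)(29) = 54
Read each symbol's code off the tree from the root (left child = 0, right child = 1).

Codes:
  J: 101 (length 3)
  I: 10000 (length 5)
  D: 0 (length 1)
  F: 10001 (length 5)
  E: 1001 (length 4)
  H: 11 (length 2)
Average code length: 103/54 = 1.9074 bits/symbol


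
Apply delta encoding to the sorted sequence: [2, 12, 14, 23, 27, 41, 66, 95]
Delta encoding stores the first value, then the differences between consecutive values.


First value: 2
Deltas:
  12 - 2 = 10
  14 - 12 = 2
  23 - 14 = 9
  27 - 23 = 4
  41 - 27 = 14
  66 - 41 = 25
  95 - 66 = 29


Delta encoded: [2, 10, 2, 9, 4, 14, 25, 29]


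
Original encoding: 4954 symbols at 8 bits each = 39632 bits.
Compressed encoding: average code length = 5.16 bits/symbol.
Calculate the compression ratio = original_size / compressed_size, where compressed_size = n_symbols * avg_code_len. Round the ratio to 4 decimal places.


original_size = n_symbols * orig_bits = 4954 * 8 = 39632 bits
compressed_size = n_symbols * avg_code_len = 4954 * 5.16 = 25562.64 bits
ratio = original_size / compressed_size = 39632 / 25562.64 = 1.5504

Compression ratio = 1.5504


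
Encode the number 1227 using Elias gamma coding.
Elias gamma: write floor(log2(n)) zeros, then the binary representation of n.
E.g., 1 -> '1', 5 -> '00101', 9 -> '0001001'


num_bits = floor(log2(1227)) + 1 = 11
leading_zeros = num_bits - 1 = 10
binary(1227) = 10011001011

Elias gamma(1227) = '0000000000' + '10011001011' = 000000000010011001011 (21 bits)


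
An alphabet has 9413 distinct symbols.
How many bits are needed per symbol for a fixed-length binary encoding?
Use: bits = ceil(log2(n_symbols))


log2(9413) = 13.2004
Bracket: 2^13 = 8192 < 9413 <= 2^14 = 16384
So ceil(log2(9413)) = 14

bits = ceil(log2(9413)) = ceil(13.2004) = 14 bits


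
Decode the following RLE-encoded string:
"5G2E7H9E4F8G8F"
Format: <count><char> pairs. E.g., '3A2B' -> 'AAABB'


Expanding each <count><char> pair:
  5G -> 'GGGGG'
  2E -> 'EE'
  7H -> 'HHHHHHH'
  9E -> 'EEEEEEEEE'
  4F -> 'FFFF'
  8G -> 'GGGGGGGG'
  8F -> 'FFFFFFFF'

Decoded = GGGGGEEHHHHHHHEEEEEEEEEFFFFGGGGGGGGFFFFFFFF


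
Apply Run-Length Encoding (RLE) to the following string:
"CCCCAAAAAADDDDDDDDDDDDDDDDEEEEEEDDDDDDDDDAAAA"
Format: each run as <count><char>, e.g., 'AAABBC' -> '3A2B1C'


Scanning runs left to right:
  i=0: run of 'C' x 4 -> '4C'
  i=4: run of 'A' x 6 -> '6A'
  i=10: run of 'D' x 16 -> '16D'
  i=26: run of 'E' x 6 -> '6E'
  i=32: run of 'D' x 9 -> '9D'
  i=41: run of 'A' x 4 -> '4A'

RLE = 4C6A16D6E9D4A


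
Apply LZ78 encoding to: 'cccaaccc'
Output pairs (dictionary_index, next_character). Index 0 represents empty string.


LZ78 encoding steps:
Dictionary: {0: ''}
Step 1: w='' (idx 0), next='c' -> output (0, 'c'), add 'c' as idx 1
Step 2: w='c' (idx 1), next='c' -> output (1, 'c'), add 'cc' as idx 2
Step 3: w='' (idx 0), next='a' -> output (0, 'a'), add 'a' as idx 3
Step 4: w='a' (idx 3), next='c' -> output (3, 'c'), add 'ac' as idx 4
Step 5: w='cc' (idx 2), end of input -> output (2, '')


Encoded: [(0, 'c'), (1, 'c'), (0, 'a'), (3, 'c'), (2, '')]


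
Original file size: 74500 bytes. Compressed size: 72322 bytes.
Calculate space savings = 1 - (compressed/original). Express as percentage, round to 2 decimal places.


ratio = compressed/original = 72322/74500 = 0.970765
savings = 1 - ratio = 1 - 0.970765 = 0.029235
as a percentage: 0.029235 * 100 = 2.92%

Space savings = 1 - 72322/74500 = 2.92%


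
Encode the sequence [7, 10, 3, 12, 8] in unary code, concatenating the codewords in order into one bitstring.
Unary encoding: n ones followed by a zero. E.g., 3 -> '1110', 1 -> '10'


Encode each number as n ones followed by a terminating 0:
  7 -> 11111110 (8 bits)
  10 -> 11111111110 (11 bits)
  3 -> 1110 (4 bits)
  12 -> 1111111111110 (13 bits)
  8 -> 111111110 (9 bits)
Total length = 8 + 11 + 4 + 13 + 9 = 45 bits.

Unary([7, 10, 3, 12, 8]) = 111111101111111111011101111111111110111111110 (45 bits)


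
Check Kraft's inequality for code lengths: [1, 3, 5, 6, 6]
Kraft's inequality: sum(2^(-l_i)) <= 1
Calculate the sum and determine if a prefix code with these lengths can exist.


Sum = 2^(-1) + 2^(-3) + 2^(-5) + 2^(-6) + 2^(-6)
    = 0.5 + 0.125 + 0.03125 + 0.015625 + 0.015625
    = 44/64 = 0.6875
Since 0.6875 <= 1, Kraft's inequality IS satisfied.
A prefix code with these lengths CAN exist.

Kraft sum = 0.6875. Satisfied.


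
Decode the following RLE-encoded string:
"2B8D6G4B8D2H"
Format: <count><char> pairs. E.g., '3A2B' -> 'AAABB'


Expanding each <count><char> pair:
  2B -> 'BB'
  8D -> 'DDDDDDDD'
  6G -> 'GGGGGG'
  4B -> 'BBBB'
  8D -> 'DDDDDDDD'
  2H -> 'HH'

Decoded = BBDDDDDDDDGGGGGGBBBBDDDDDDDDHH


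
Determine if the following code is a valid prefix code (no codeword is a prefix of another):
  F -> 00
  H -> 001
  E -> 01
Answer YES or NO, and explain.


Checking each pair (does one codeword prefix another?):
  F='00' vs H='001': prefix -- VIOLATION

NO -- this is NOT a valid prefix code. F (00) is a prefix of H (001).


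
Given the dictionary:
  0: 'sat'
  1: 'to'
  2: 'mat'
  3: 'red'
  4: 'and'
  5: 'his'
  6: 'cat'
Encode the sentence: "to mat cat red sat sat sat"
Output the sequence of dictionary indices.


Look up each word in the dictionary:
  'to' -> 1
  'mat' -> 2
  'cat' -> 6
  'red' -> 3
  'sat' -> 0
  'sat' -> 0
  'sat' -> 0

Encoded: [1, 2, 6, 3, 0, 0, 0]


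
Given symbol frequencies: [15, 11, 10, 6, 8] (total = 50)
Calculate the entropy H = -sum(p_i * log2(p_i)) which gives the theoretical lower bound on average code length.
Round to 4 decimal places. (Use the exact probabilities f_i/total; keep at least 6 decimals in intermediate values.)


Per-symbol terms -p_i * log2(p_i) with p_i = f_i/50:
  p = 15/50 = 0.300000: log2(p) = -1.736966, -p*log2(p) = 0.521090
  p = 11/50 = 0.220000: log2(p) = -2.184425, -p*log2(p) = 0.480573
  p = 10/50 = 0.200000: log2(p) = -2.321928, -p*log2(p) = 0.464386
  p = 6/50 = 0.120000: log2(p) = -3.058894, -p*log2(p) = 0.367067
  p = 8/50 = 0.160000: log2(p) = -2.643856, -p*log2(p) = 0.423017
H = 0.521090 + 0.480573 + 0.464386 + 0.367067 + 0.423017 = 2.256133

H = 2.2561 bits/symbol


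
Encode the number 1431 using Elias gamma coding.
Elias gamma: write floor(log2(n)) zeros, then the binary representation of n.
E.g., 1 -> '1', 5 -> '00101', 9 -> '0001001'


num_bits = floor(log2(1431)) + 1 = 11
leading_zeros = num_bits - 1 = 10
binary(1431) = 10110010111

Elias gamma(1431) = '0000000000' + '10110010111' = 000000000010110010111 (21 bits)


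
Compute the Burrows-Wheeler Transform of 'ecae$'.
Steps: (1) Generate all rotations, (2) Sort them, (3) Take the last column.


Rotations (sorted):
  0: $ecae -> last char: e
  1: ae$ec -> last char: c
  2: cae$e -> last char: e
  3: e$eca -> last char: a
  4: ecae$ -> last char: $


BWT = ecea$


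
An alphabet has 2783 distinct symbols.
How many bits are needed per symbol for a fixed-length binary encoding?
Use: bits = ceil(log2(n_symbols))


log2(2783) = 11.4424
Bracket: 2^11 = 2048 < 2783 <= 2^12 = 4096
So ceil(log2(2783)) = 12

bits = ceil(log2(2783)) = ceil(11.4424) = 12 bits


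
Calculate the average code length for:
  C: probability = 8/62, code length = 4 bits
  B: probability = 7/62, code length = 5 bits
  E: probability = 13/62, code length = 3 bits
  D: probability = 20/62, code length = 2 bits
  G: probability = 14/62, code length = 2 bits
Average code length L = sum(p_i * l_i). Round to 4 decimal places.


Weighted contributions p_i * l_i:
  C: (8/62) * 4 = 32/62
  B: (7/62) * 5 = 35/62
  E: (13/62) * 3 = 39/62
  D: (20/62) * 2 = 40/62
  G: (14/62) * 2 = 28/62
Sum = (32 + 35 + 39 + 40 + 28)/62 = 174/62

L = 174/62 = 2.8065 bits/symbol


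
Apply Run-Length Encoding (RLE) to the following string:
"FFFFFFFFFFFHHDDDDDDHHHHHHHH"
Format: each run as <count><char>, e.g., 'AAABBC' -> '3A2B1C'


Scanning runs left to right:
  i=0: run of 'F' x 11 -> '11F'
  i=11: run of 'H' x 2 -> '2H'
  i=13: run of 'D' x 6 -> '6D'
  i=19: run of 'H' x 8 -> '8H'

RLE = 11F2H6D8H


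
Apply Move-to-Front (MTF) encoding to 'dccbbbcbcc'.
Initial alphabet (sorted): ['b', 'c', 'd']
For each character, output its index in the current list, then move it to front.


MTF encoding:
'd': index 2 in ['b', 'c', 'd'] -> ['d', 'b', 'c']
'c': index 2 in ['d', 'b', 'c'] -> ['c', 'd', 'b']
'c': index 0 in ['c', 'd', 'b'] -> ['c', 'd', 'b']
'b': index 2 in ['c', 'd', 'b'] -> ['b', 'c', 'd']
'b': index 0 in ['b', 'c', 'd'] -> ['b', 'c', 'd']
'b': index 0 in ['b', 'c', 'd'] -> ['b', 'c', 'd']
'c': index 1 in ['b', 'c', 'd'] -> ['c', 'b', 'd']
'b': index 1 in ['c', 'b', 'd'] -> ['b', 'c', 'd']
'c': index 1 in ['b', 'c', 'd'] -> ['c', 'b', 'd']
'c': index 0 in ['c', 'b', 'd'] -> ['c', 'b', 'd']


Output: [2, 2, 0, 2, 0, 0, 1, 1, 1, 0]


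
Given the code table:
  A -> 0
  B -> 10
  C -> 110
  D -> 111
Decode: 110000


Decoding:
110 -> C
0 -> A
0 -> A
0 -> A


Result: CAAA


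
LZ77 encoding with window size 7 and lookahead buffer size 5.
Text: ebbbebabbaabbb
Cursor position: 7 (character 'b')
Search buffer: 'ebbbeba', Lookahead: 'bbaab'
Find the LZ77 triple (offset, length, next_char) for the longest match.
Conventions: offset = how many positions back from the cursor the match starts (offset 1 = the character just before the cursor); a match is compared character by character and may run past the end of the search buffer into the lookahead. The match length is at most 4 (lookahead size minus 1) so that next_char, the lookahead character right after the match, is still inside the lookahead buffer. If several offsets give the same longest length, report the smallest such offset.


Try each offset into the search buffer:
  offset=1 (pos 6, char 'a'): match length 0
  offset=2 (pos 5, char 'b'): match length 1
  offset=3 (pos 4, char 'e'): match length 0
  offset=4 (pos 3, char 'b'): match length 1
  offset=5 (pos 2, char 'b'): match length 2
  offset=6 (pos 1, char 'b'): match length 2
  offset=7 (pos 0, char 'e'): match length 0
Longest match has length 2, found at offsets 5, 6; take the smallest, offset 5.
next_char = character at position 7 + 2 = 9 -> 'a'

Best match: offset=5, length=2 (matching 'bb' starting at position 2)
LZ77 triple: (5, 2, 'a')


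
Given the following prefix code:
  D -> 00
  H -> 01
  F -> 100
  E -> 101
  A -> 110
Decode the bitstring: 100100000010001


Decoding step by step:
Bits 100 -> F
Bits 100 -> F
Bits 00 -> D
Bits 00 -> D
Bits 100 -> F
Bits 01 -> H


Decoded message: FFDDFH


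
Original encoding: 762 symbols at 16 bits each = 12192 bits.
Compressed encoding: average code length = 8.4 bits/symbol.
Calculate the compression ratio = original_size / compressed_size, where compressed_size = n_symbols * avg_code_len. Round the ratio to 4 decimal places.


original_size = n_symbols * orig_bits = 762 * 16 = 12192 bits
compressed_size = n_symbols * avg_code_len = 762 * 8.4 = 6400.8 bits
ratio = original_size / compressed_size = 12192 / 6400.8 = 1.9048

Compression ratio = 1.9048


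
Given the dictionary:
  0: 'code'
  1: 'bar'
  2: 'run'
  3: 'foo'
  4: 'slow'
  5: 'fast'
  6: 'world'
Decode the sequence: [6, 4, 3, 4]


Look up each index in the dictionary:
  6 -> 'world'
  4 -> 'slow'
  3 -> 'foo'
  4 -> 'slow'

Decoded: "world slow foo slow"


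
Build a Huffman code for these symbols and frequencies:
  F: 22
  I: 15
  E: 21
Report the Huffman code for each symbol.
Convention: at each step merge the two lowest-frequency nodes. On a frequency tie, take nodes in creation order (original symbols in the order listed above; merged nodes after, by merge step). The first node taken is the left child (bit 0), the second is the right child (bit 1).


Huffman tree construction:
Step 1: Merge I(15) + E(21) = 36
Step 2: Merge F(22) + (I+E)(36) = 58
Read each symbol's code off the tree from the root (left child = 0, right child = 1).

Codes:
  F: 0 (length 1)
  I: 10 (length 2)
  E: 11 (length 2)
Average code length: 94/58 = 1.6207 bits/symbol


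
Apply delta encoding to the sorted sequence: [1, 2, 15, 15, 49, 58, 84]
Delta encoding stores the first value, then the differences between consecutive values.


First value: 1
Deltas:
  2 - 1 = 1
  15 - 2 = 13
  15 - 15 = 0
  49 - 15 = 34
  58 - 49 = 9
  84 - 58 = 26


Delta encoded: [1, 1, 13, 0, 34, 9, 26]


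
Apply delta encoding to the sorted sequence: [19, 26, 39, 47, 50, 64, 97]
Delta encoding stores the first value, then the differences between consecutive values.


First value: 19
Deltas:
  26 - 19 = 7
  39 - 26 = 13
  47 - 39 = 8
  50 - 47 = 3
  64 - 50 = 14
  97 - 64 = 33


Delta encoded: [19, 7, 13, 8, 3, 14, 33]


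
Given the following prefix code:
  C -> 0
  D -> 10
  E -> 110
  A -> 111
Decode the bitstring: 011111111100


Decoding step by step:
Bits 0 -> C
Bits 111 -> A
Bits 111 -> A
Bits 111 -> A
Bits 0 -> C
Bits 0 -> C


Decoded message: CAAACC


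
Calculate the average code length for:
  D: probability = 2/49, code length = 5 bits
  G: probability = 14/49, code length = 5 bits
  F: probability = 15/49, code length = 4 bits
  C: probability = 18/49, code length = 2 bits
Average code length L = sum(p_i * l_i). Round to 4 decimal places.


Weighted contributions p_i * l_i:
  D: (2/49) * 5 = 10/49
  G: (14/49) * 5 = 70/49
  F: (15/49) * 4 = 60/49
  C: (18/49) * 2 = 36/49
Sum = (10 + 70 + 60 + 36)/49 = 176/49

L = 176/49 = 3.5918 bits/symbol


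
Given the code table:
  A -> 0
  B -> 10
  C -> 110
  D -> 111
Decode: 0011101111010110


Decoding:
0 -> A
0 -> A
111 -> D
0 -> A
111 -> D
10 -> B
10 -> B
110 -> C


Result: AADADBBC


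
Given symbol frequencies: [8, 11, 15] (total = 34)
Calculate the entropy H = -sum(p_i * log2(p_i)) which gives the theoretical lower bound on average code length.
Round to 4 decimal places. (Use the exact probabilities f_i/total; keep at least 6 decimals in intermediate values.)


Per-symbol terms -p_i * log2(p_i) with p_i = f_i/34:
  p = 8/34 = 0.235294: log2(p) = -2.087463, -p*log2(p) = 0.491168
  p = 11/34 = 0.323529: log2(p) = -1.628031, -p*log2(p) = 0.526716
  p = 15/34 = 0.441176: log2(p) = -1.180572, -p*log2(p) = 0.520841
H = 0.491168 + 0.526716 + 0.520841 = 1.538725

H = 1.5387 bits/symbol


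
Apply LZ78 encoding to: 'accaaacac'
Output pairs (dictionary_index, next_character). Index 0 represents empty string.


LZ78 encoding steps:
Dictionary: {0: ''}
Step 1: w='' (idx 0), next='a' -> output (0, 'a'), add 'a' as idx 1
Step 2: w='' (idx 0), next='c' -> output (0, 'c'), add 'c' as idx 2
Step 3: w='c' (idx 2), next='a' -> output (2, 'a'), add 'ca' as idx 3
Step 4: w='a' (idx 1), next='a' -> output (1, 'a'), add 'aa' as idx 4
Step 5: w='ca' (idx 3), next='c' -> output (3, 'c'), add 'cac' as idx 5


Encoded: [(0, 'a'), (0, 'c'), (2, 'a'), (1, 'a'), (3, 'c')]


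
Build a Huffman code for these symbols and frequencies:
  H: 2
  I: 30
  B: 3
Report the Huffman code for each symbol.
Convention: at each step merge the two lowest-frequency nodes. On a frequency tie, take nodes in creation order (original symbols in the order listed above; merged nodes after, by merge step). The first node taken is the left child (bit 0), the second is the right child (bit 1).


Huffman tree construction:
Step 1: Merge H(2) + B(3) = 5
Step 2: Merge (H+B)(5) + I(30) = 35
Read each symbol's code off the tree from the root (left child = 0, right child = 1).

Codes:
  H: 00 (length 2)
  I: 1 (length 1)
  B: 01 (length 2)
Average code length: 40/35 = 1.1429 bits/symbol


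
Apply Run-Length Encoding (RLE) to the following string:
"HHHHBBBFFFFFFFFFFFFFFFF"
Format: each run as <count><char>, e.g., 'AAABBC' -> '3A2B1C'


Scanning runs left to right:
  i=0: run of 'H' x 4 -> '4H'
  i=4: run of 'B' x 3 -> '3B'
  i=7: run of 'F' x 16 -> '16F'

RLE = 4H3B16F


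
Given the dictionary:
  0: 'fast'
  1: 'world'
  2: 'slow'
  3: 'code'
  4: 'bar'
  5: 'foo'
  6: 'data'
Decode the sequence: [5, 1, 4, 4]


Look up each index in the dictionary:
  5 -> 'foo'
  1 -> 'world'
  4 -> 'bar'
  4 -> 'bar'

Decoded: "foo world bar bar"


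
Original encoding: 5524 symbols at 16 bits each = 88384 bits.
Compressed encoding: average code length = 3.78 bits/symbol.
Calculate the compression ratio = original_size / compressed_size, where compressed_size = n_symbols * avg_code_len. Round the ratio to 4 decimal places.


original_size = n_symbols * orig_bits = 5524 * 16 = 88384 bits
compressed_size = n_symbols * avg_code_len = 5524 * 3.78 = 20880.72 bits
ratio = original_size / compressed_size = 88384 / 20880.72 = 4.2328

Compression ratio = 4.2328


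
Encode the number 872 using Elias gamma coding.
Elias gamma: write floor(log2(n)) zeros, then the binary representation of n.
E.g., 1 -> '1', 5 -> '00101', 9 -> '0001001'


num_bits = floor(log2(872)) + 1 = 10
leading_zeros = num_bits - 1 = 9
binary(872) = 1101101000

Elias gamma(872) = '000000000' + '1101101000' = 0000000001101101000 (19 bits)


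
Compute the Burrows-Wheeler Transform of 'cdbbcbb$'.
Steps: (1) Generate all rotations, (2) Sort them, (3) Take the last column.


Rotations (sorted):
  0: $cdbbcbb -> last char: b
  1: b$cdbbcb -> last char: b
  2: bb$cdbbc -> last char: c
  3: bbcbb$cd -> last char: d
  4: bcbb$cdb -> last char: b
  5: cbb$cdbb -> last char: b
  6: cdbbcbb$ -> last char: $
  7: dbbcbb$c -> last char: c


BWT = bbcdbb$c


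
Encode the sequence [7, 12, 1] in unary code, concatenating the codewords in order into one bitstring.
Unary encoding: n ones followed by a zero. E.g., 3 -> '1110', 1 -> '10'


Encode each number as n ones followed by a terminating 0:
  7 -> 11111110 (8 bits)
  12 -> 1111111111110 (13 bits)
  1 -> 10 (2 bits)
Total length = 8 + 13 + 2 = 23 bits.

Unary([7, 12, 1]) = 11111110111111111111010 (23 bits)


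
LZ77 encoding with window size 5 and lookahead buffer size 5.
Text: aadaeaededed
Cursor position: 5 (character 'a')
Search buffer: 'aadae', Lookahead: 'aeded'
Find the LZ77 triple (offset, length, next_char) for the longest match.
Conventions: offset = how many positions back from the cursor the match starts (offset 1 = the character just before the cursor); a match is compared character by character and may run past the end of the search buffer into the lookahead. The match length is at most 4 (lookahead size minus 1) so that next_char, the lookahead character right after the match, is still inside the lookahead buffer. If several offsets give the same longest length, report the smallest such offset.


Try each offset into the search buffer:
  offset=1 (pos 4, char 'e'): match length 0
  offset=2 (pos 3, char 'a'): match length 2
  offset=3 (pos 2, char 'd'): match length 0
  offset=4 (pos 1, char 'a'): match length 1
  offset=5 (pos 0, char 'a'): match length 1
Longest match has length 2 at offset 2.
next_char = character at position 5 + 2 = 7 -> 'd'

Best match: offset=2, length=2 (matching 'ae' starting at position 3)
LZ77 triple: (2, 2, 'd')


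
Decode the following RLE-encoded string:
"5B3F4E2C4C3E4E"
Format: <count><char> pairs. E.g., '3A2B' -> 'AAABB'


Expanding each <count><char> pair:
  5B -> 'BBBBB'
  3F -> 'FFF'
  4E -> 'EEEE'
  2C -> 'CC'
  4C -> 'CCCC'
  3E -> 'EEE'
  4E -> 'EEEE'

Decoded = BBBBBFFFEEEECCCCCCEEEEEEE


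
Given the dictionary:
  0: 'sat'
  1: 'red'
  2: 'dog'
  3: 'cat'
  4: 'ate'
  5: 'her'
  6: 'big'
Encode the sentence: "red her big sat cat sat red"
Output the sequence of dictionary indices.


Look up each word in the dictionary:
  'red' -> 1
  'her' -> 5
  'big' -> 6
  'sat' -> 0
  'cat' -> 3
  'sat' -> 0
  'red' -> 1

Encoded: [1, 5, 6, 0, 3, 0, 1]


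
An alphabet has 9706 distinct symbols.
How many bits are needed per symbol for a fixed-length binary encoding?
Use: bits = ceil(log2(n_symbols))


log2(9706) = 13.2447
Bracket: 2^13 = 8192 < 9706 <= 2^14 = 16384
So ceil(log2(9706)) = 14

bits = ceil(log2(9706)) = ceil(13.2447) = 14 bits


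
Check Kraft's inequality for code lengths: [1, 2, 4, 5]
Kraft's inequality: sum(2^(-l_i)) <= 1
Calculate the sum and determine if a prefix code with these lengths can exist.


Sum = 2^(-1) + 2^(-2) + 2^(-4) + 2^(-5)
    = 0.5 + 0.25 + 0.0625 + 0.03125
    = 27/32 = 0.84375
Since 0.84375 <= 1, Kraft's inequality IS satisfied.
A prefix code with these lengths CAN exist.

Kraft sum = 0.84375. Satisfied.


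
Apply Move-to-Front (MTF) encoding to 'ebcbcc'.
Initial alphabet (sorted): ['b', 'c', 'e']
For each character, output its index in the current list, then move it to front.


MTF encoding:
'e': index 2 in ['b', 'c', 'e'] -> ['e', 'b', 'c']
'b': index 1 in ['e', 'b', 'c'] -> ['b', 'e', 'c']
'c': index 2 in ['b', 'e', 'c'] -> ['c', 'b', 'e']
'b': index 1 in ['c', 'b', 'e'] -> ['b', 'c', 'e']
'c': index 1 in ['b', 'c', 'e'] -> ['c', 'b', 'e']
'c': index 0 in ['c', 'b', 'e'] -> ['c', 'b', 'e']


Output: [2, 1, 2, 1, 1, 0]


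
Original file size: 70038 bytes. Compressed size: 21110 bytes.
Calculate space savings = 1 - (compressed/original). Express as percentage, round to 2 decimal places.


ratio = compressed/original = 21110/70038 = 0.301408
savings = 1 - ratio = 1 - 0.301408 = 0.698592
as a percentage: 0.698592 * 100 = 69.86%

Space savings = 1 - 21110/70038 = 69.86%


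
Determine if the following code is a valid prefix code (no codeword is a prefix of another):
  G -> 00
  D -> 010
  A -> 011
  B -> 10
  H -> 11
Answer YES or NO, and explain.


Checking each pair (does one codeword prefix another?):
  G='00' vs D='010': no prefix
  G='00' vs A='011': no prefix
  G='00' vs B='10': no prefix
  G='00' vs H='11': no prefix
  D='010' vs G='00': no prefix
  D='010' vs A='011': no prefix
  D='010' vs B='10': no prefix
  D='010' vs H='11': no prefix
  A='011' vs G='00': no prefix
  A='011' vs D='010': no prefix
  A='011' vs B='10': no prefix
  A='011' vs H='11': no prefix
  B='10' vs G='00': no prefix
  B='10' vs D='010': no prefix
  B='10' vs A='011': no prefix
  B='10' vs H='11': no prefix
  H='11' vs G='00': no prefix
  H='11' vs D='010': no prefix
  H='11' vs A='011': no prefix
  H='11' vs B='10': no prefix
No violation found over all pairs.

YES -- this is a valid prefix code. No codeword is a prefix of any other codeword.


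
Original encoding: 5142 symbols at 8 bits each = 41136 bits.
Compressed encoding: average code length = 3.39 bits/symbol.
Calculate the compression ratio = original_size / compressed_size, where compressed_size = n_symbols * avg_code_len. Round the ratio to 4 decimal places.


original_size = n_symbols * orig_bits = 5142 * 8 = 41136 bits
compressed_size = n_symbols * avg_code_len = 5142 * 3.39 = 17431.38 bits
ratio = original_size / compressed_size = 41136 / 17431.38 = 2.3599

Compression ratio = 2.3599


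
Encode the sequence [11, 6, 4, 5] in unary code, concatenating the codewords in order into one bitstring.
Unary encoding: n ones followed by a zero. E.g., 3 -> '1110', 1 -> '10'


Encode each number as n ones followed by a terminating 0:
  11 -> 111111111110 (12 bits)
  6 -> 1111110 (7 bits)
  4 -> 11110 (5 bits)
  5 -> 111110 (6 bits)
Total length = 12 + 7 + 5 + 6 = 30 bits.

Unary([11, 6, 4, 5]) = 111111111110111111011110111110 (30 bits)


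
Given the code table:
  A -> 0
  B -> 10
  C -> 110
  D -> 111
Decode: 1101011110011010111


Decoding:
110 -> C
10 -> B
111 -> D
10 -> B
0 -> A
110 -> C
10 -> B
111 -> D


Result: CBDBACBD


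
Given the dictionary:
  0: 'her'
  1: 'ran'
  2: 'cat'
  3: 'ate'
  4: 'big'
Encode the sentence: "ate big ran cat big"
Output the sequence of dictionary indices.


Look up each word in the dictionary:
  'ate' -> 3
  'big' -> 4
  'ran' -> 1
  'cat' -> 2
  'big' -> 4

Encoded: [3, 4, 1, 2, 4]


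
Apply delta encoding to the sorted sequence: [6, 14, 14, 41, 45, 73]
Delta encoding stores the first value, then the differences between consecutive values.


First value: 6
Deltas:
  14 - 6 = 8
  14 - 14 = 0
  41 - 14 = 27
  45 - 41 = 4
  73 - 45 = 28


Delta encoded: [6, 8, 0, 27, 4, 28]
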